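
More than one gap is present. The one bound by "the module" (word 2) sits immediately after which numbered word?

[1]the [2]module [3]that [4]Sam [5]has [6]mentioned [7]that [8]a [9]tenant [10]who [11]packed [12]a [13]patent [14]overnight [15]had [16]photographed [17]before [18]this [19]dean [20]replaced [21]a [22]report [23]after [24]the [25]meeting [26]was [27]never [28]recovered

The displaced element is "the module" (word 2).
It is linked across 1 clause boundary (that).
It functions as the direct object of "photographed", so the gap sits immediately after word 16 ("photographed").
Base order: Sam has mentioned that a tenant who packed a patent overnight had photographed the module before this dean replaced a report after the meeting.

16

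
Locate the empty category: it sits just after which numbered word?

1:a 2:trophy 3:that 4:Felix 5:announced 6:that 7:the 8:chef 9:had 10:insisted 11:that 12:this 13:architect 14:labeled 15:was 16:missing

14

The displaced element is "a trophy" (word 2).
It is linked across 2 clause boundaries (that → that).
It functions as the direct object of "labeled", so the gap sits immediately after word 14 ("labeled").
Base order: Felix announced that the chef had insisted that this architect labeled a trophy.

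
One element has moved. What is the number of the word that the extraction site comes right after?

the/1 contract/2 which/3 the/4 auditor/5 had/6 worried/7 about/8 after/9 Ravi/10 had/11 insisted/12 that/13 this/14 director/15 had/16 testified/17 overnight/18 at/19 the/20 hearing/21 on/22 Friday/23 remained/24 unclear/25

8

The displaced element is "the contract" (word 2).
It functions as the object of the preposition "about" of "worried", so the gap sits immediately after word 8 ("about").
Base order: The auditor had worried about the contract after Ravi had insisted that this director had testified overnight at the hearing on Friday.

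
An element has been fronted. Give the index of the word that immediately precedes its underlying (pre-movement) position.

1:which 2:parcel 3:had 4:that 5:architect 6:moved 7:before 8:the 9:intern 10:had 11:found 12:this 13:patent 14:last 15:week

6

The displaced element is "which parcel" (word 2).
It functions as the direct object of "moved", so the gap sits immediately after word 6 ("moved").
Base order: That architect had moved which parcel before the intern had found this patent last week.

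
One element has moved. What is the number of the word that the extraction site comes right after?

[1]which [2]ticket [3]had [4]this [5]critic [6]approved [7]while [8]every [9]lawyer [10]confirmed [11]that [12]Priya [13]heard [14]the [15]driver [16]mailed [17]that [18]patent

The displaced element is "which ticket" (word 2).
It functions as the direct object of "approved", so the gap sits immediately after word 6 ("approved").
Base order: This critic had approved which ticket while every lawyer confirmed that Priya heard the driver mailed that patent.

6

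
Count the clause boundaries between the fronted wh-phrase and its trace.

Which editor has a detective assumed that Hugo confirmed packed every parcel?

"which editor" is extracted from the subject of "packed".
Boundaries crossed, outermost first: [that], [Ø] — 2 in total.

2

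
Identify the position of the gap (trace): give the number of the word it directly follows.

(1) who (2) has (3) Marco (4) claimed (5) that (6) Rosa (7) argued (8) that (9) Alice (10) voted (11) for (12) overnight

11

The displaced element is "who" (word 1).
It is linked across 2 clause boundaries (that → that).
It functions as the object of the preposition "for" of "voted", so the gap sits immediately after word 11 ("for").
Base order: Marco has claimed that Rosa argued that Alice voted for who overnight.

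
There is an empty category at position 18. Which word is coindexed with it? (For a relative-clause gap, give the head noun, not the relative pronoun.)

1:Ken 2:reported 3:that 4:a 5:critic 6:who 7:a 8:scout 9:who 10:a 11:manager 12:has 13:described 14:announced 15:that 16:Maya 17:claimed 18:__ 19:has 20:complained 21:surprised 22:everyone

5

The gap at 18 is the subject of "complained", inside a relative clause.
The relative pronoun is "who" (word 6); it is bound by the head noun immediately before it.
Its filler is the head noun "critic", at word 5.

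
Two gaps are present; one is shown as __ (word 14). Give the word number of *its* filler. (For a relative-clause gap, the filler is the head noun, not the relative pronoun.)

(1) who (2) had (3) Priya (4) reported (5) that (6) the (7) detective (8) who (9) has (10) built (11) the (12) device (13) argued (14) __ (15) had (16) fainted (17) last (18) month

1

The marked gap is the subject of "fainted".
Its filler is the fronted wh-phrase "who", at word 1.
(The other dependency links word 7 to a gap after word 8.)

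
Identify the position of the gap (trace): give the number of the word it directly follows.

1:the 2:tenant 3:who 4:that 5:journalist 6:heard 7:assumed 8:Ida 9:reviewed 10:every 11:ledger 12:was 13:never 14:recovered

The displaced element is "the tenant" (word 2).
It is linked across 1 clause boundary (Ø).
It functions as the subject of "assumed", so the gap sits immediately after word 6 ("heard").
Base order: That journalist heard that the tenant assumed Ida reviewed every ledger.

6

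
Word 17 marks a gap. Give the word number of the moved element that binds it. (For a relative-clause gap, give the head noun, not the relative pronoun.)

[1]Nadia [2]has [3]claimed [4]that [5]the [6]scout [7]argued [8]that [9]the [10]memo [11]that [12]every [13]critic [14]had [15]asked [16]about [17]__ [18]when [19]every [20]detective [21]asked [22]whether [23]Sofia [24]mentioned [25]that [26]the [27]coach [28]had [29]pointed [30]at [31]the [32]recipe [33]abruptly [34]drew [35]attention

The gap at 17 is the prepositional object of "asked", inside a relative clause.
The relative pronoun is "that" (word 11); it is bound by the head noun immediately before it.
Its filler is the head noun "memo", at word 10.

10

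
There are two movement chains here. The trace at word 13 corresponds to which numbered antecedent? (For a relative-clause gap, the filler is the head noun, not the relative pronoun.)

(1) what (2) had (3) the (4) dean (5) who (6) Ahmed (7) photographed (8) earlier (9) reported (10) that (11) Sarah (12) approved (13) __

1

The marked gap is the direct object of "approved".
Its filler is the fronted wh-phrase "what", at word 1.
(The other dependency links word 4 to a gap after word 7.)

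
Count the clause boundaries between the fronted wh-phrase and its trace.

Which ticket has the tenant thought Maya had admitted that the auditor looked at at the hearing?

2

"which ticket" is extracted from the PP object of "looked".
Boundaries crossed, outermost first: [Ø], [that] — 2 in total.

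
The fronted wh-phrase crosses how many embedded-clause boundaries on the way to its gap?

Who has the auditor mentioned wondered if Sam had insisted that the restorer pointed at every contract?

"who" is extracted from the subject of "wondered".
Boundaries crossed, outermost first: [Ø] — 1 in total.

1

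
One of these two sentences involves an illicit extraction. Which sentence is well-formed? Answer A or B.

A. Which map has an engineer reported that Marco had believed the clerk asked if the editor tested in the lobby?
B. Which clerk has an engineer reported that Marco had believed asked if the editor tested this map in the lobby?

B

In A, the wh-phrase is extracted from inside a wh-island (introduced by "if"), which blocks movement.
In B, the extraction path crosses only that-complement boundaries, which are transparent.
So B is grammatical.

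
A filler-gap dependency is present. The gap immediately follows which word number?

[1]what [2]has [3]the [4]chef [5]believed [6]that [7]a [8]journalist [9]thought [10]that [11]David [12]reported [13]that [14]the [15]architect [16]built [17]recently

The displaced element is "what" (word 1).
It is linked across 3 clause boundaries (that → that → that).
It functions as the direct object of "built", so the gap sits immediately after word 16 ("built").
Base order: The chef has believed that a journalist thought that David reported that the architect built what recently.

16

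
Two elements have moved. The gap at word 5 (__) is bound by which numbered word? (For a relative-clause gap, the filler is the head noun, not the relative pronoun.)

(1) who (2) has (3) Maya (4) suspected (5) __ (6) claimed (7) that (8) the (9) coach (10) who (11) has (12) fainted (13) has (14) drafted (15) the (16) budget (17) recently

The marked gap is the subject of "claimed".
Its filler is the fronted wh-phrase "who", at word 1.
(The other dependency links word 9 to a gap after word 10.)

1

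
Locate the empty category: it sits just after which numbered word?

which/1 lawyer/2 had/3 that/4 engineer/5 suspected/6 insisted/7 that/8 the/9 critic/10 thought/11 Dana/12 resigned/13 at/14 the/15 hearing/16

6

The displaced element is "which lawyer" (word 2).
It is linked across 1 clause boundary (Ø).
It functions as the subject of "insisted", so the gap sits immediately after word 6 ("suspected").
Base order: That engineer had suspected that which lawyer insisted that the critic thought Dana resigned at the hearing.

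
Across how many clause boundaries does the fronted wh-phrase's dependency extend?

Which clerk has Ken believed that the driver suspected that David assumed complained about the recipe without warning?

"which clerk" is extracted from the subject of "complained".
Boundaries crossed, outermost first: [that], [that], [Ø] — 3 in total.

3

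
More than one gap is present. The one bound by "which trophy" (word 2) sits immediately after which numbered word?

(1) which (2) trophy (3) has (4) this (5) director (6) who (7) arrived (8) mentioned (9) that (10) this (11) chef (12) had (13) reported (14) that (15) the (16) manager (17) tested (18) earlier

The displaced element is "which trophy" (word 2).
It is linked across 2 clause boundaries (that → that).
It functions as the direct object of "tested", so the gap sits immediately after word 17 ("tested").
Base order: This director who arrived has mentioned that this chef had reported that the manager tested which trophy earlier.

17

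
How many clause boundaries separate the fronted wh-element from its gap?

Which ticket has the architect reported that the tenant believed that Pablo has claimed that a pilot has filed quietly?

3

"which ticket" is extracted from the object of "filed".
Boundaries crossed, outermost first: [that], [that], [that] — 3 in total.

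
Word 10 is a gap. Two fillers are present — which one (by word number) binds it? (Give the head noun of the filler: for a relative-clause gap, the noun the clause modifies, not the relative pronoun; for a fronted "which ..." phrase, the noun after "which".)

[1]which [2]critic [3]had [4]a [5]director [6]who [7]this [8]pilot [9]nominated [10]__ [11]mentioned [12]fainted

The marked gap is inside the relative clause, the direct object of "nominated".
Its filler is the head noun "director" (via "who"), at word 5.
(The other dependency links word 2 to a gap after word 11.)

5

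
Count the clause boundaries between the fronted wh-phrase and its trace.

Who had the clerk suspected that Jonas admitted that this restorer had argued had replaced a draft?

3

"who" is extracted from the subject of "replaced".
Boundaries crossed, outermost first: [that], [that], [Ø] — 3 in total.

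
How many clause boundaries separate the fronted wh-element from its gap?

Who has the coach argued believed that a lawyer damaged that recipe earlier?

1

"who" is extracted from the subject of "believed".
Boundaries crossed, outermost first: [Ø] — 1 in total.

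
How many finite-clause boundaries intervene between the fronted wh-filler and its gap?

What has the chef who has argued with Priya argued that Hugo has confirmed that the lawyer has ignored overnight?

"what" is extracted from the object of "ignored".
Boundaries crossed, outermost first: [that], [that] — 2 in total.

2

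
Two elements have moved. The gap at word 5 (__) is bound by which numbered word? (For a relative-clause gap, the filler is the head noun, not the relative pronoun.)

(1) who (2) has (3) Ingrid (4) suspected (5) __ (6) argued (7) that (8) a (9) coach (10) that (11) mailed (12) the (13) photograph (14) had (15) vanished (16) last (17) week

The marked gap is the subject of "argued".
Its filler is the fronted wh-phrase "who", at word 1.
(The other dependency links word 9 to a gap after word 10.)

1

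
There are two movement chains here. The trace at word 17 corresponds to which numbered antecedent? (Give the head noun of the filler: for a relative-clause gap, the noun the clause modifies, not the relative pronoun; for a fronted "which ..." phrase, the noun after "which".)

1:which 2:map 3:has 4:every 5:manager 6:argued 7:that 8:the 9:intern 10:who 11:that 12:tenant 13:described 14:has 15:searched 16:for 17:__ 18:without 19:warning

The marked gap is the object of the preposition "for" of "searched".
Its filler is the fronted wh-phrase "which map", at word 2.
(The other dependency links word 9 to a gap after word 13.)

2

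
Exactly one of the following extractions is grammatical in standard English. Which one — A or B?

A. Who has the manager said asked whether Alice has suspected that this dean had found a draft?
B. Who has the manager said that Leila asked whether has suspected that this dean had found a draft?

A

In B, the wh-phrase is extracted from inside a wh-island (introduced by "whether"), which blocks movement.
In A, the extraction path crosses only that-complement boundaries, which are transparent.
So A is grammatical.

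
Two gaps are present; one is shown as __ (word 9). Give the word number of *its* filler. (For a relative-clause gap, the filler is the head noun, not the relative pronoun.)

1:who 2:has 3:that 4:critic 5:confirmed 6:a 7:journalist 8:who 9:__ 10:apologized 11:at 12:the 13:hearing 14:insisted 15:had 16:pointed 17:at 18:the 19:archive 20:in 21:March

7

The marked gap is inside the relative clause, the subject of "apologized".
Its filler is the head noun "journalist" (via "who"), at word 7.
(The other dependency links word 1 to a gap after word 14.)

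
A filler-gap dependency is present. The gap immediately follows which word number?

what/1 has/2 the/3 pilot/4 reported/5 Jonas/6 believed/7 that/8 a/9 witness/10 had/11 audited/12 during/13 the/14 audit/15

12

The displaced element is "what" (word 1).
It is linked across 2 clause boundaries (Ø → that).
It functions as the direct object of "audited", so the gap sits immediately after word 12 ("audited").
Base order: The pilot has reported Jonas believed that a witness had audited what during the audit.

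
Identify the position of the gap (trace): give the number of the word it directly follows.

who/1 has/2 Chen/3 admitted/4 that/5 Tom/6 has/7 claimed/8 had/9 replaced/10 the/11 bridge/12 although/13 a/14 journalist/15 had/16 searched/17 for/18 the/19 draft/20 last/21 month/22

The displaced element is "who" (word 1).
It is linked across 2 clause boundaries (that → Ø).
It functions as the subject of "replaced", so the gap sits immediately after word 8 ("claimed").
Base order: Chen has admitted that Tom has claimed that who had replaced the bridge although a journalist had searched for the draft last month.

8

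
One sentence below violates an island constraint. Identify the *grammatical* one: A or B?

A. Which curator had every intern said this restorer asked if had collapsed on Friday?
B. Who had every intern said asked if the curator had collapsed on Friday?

In A, the wh-phrase is extracted from inside a wh-island (introduced by "if"), which blocks movement.
In B, the extraction path crosses only that-complement boundaries, which are transparent.
So B is grammatical.

B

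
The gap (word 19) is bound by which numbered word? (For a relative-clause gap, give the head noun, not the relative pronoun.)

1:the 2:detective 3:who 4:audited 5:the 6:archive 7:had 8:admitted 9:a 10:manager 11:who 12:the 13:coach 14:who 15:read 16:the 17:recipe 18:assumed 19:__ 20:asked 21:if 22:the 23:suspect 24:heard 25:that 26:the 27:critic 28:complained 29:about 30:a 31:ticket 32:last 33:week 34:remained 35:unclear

The gap at 19 is the subject of "asked", inside a relative clause.
The relative pronoun is "who" (word 11); it is bound by the head noun immediately before it.
Its filler is the head noun "manager", at word 10.

10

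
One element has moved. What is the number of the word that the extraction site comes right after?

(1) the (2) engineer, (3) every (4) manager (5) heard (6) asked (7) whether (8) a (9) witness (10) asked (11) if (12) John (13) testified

5

The displaced element is "the engineer" (word 2).
It is linked across 1 clause boundary (Ø).
It functions as the subject of "asked", so the gap sits immediately after word 5 ("heard").
Base order: Every manager heard that the engineer asked whether a witness asked if John testified.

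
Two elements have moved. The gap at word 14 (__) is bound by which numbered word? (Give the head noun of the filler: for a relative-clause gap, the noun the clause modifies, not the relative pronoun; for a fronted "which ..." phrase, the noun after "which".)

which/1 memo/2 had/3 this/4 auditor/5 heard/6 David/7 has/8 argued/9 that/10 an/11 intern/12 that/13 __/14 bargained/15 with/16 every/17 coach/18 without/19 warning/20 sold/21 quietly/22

The marked gap is inside the relative clause, the subject of "bargained".
Its filler is the head noun "intern" (via "that"), at word 12.
(The other dependency links word 2 to a gap after word 21.)

12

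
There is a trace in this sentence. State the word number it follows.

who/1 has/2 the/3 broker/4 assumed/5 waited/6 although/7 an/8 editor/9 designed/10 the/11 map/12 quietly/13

The displaced element is "who" (word 1).
It is linked across 1 clause boundary (Ø).
It functions as the subject of "waited", so the gap sits immediately after word 5 ("assumed").
Base order: The broker has assumed that who waited although an editor designed the map quietly.

5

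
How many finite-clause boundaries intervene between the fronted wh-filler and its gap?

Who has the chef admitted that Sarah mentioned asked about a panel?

"who" is extracted from the subject of "asked".
Boundaries crossed, outermost first: [that], [Ø] — 2 in total.

2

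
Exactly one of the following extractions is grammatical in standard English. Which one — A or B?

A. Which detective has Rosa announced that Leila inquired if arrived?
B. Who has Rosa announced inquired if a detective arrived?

B

In A, the wh-phrase is extracted from inside a wh-island (introduced by "if"), which blocks movement.
In B, the extraction path crosses only that-complement boundaries, which are transparent.
So B is grammatical.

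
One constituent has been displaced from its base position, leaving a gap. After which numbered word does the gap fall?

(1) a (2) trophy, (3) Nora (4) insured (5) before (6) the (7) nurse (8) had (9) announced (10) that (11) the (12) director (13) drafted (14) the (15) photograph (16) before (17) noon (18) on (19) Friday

The displaced element is "a trophy" (word 2).
It functions as the direct object of "insured", so the gap sits immediately after word 4 ("insured").
Base order: Nora insured a trophy before the nurse had announced that the director drafted the photograph before noon on Friday.

4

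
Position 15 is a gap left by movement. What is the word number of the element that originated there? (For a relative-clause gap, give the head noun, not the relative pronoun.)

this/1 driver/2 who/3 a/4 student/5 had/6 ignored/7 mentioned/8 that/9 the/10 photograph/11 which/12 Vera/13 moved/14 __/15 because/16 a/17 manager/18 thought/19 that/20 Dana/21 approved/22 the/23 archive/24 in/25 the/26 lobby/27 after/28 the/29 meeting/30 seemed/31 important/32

The gap at 15 is the object of "moved", inside a relative clause.
The relative pronoun is "which" (word 12); it is bound by the head noun immediately before it.
Its filler is the head noun "photograph", at word 11.

11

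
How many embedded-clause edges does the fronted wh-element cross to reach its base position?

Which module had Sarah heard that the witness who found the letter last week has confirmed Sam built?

2

"which module" is extracted from the object of "built".
Boundaries crossed, outermost first: [that], [Ø] — 2 in total.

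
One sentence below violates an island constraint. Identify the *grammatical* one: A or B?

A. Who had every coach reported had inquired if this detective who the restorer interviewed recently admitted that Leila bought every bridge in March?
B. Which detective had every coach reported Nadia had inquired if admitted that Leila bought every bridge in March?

In B, the wh-phrase is extracted from inside a wh-island (introduced by "if"), which blocks movement.
In A, the extraction path crosses only that-complement boundaries, which are transparent.
So A is grammatical.

A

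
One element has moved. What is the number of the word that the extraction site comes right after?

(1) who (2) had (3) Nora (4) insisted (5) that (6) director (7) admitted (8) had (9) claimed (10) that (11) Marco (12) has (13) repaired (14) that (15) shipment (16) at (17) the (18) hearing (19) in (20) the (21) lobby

7

The displaced element is "who" (word 1).
It is linked across 2 clause boundaries (Ø → Ø).
It functions as the subject of "claimed", so the gap sits immediately after word 7 ("admitted").
Base order: Nora had insisted that director admitted that who had claimed that Marco has repaired that shipment at the hearing in the lobby.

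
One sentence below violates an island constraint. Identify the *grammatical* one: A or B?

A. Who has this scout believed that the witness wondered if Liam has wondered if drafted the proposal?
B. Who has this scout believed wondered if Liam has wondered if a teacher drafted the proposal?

In A, the wh-phrase is extracted from inside a wh-island (introduced by "if"), which blocks movement.
In B, the extraction path crosses only that-complement boundaries, which are transparent.
So B is grammatical.

B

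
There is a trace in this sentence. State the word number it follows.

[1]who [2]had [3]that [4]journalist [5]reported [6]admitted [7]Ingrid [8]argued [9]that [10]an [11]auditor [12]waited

The displaced element is "who" (word 1).
It is linked across 1 clause boundary (Ø).
It functions as the subject of "admitted", so the gap sits immediately after word 5 ("reported").
Base order: That journalist had reported that who admitted Ingrid argued that an auditor waited.

5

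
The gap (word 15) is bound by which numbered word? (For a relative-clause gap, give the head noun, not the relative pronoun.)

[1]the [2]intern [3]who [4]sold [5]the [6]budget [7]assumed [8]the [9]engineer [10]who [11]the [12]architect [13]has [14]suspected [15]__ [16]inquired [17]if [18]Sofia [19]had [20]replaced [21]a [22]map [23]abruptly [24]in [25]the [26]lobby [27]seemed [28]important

9

The gap at 15 is the subject of "inquired", inside a relative clause.
The relative pronoun is "who" (word 10); it is bound by the head noun immediately before it.
Its filler is the head noun "engineer", at word 9.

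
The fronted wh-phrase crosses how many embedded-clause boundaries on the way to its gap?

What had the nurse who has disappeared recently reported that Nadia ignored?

"what" is extracted from the object of "ignored".
Boundaries crossed, outermost first: [that] — 1 in total.

1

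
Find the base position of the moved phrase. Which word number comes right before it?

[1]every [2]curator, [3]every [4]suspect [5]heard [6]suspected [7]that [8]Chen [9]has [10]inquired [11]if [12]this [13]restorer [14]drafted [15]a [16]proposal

5

The displaced element is "every curator" (word 2).
It is linked across 1 clause boundary (Ø).
It functions as the subject of "suspected", so the gap sits immediately after word 5 ("heard").
Base order: Every suspect heard that every curator suspected that Chen has inquired if this restorer drafted a proposal.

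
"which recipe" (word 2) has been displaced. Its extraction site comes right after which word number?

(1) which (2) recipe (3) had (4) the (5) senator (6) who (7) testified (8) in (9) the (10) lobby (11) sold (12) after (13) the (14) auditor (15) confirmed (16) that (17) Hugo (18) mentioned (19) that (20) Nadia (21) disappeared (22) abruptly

11

The displaced element is "which recipe" (word 2).
It functions as the direct object of "sold", so the gap sits immediately after word 11 ("sold").
Base order: The senator who testified in the lobby had sold which recipe after the auditor confirmed that Hugo mentioned that Nadia disappeared abruptly.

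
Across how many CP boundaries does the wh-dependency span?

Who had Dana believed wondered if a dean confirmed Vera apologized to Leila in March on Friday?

"who" is extracted from the subject of "wondered".
Boundaries crossed, outermost first: [Ø] — 1 in total.

1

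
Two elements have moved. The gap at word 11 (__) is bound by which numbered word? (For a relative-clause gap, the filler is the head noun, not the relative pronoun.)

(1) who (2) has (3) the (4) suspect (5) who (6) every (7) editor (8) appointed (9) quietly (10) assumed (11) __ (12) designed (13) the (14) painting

The marked gap is the subject of "designed".
Its filler is the fronted wh-phrase "who", at word 1.
(The other dependency links word 4 to a gap after word 8.)

1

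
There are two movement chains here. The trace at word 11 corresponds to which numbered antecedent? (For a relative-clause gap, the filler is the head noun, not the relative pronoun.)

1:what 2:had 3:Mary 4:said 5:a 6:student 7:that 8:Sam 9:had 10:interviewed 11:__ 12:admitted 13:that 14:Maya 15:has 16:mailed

6

The marked gap is inside the relative clause, the direct object of "interviewed".
Its filler is the head noun "student" (via "that"), at word 6.
(The other dependency links word 1 to a gap after word 16.)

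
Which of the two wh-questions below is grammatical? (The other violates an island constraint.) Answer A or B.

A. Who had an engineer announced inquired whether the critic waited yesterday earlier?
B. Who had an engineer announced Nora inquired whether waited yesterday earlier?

In B, the wh-phrase is extracted from inside a wh-island (introduced by "whether"), which blocks movement.
In A, the extraction path crosses only that-complement boundaries, which are transparent.
So A is grammatical.

A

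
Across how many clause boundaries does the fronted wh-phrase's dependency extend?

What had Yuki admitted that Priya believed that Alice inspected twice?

2

"what" is extracted from the object of "inspected".
Boundaries crossed, outermost first: [that], [that] — 2 in total.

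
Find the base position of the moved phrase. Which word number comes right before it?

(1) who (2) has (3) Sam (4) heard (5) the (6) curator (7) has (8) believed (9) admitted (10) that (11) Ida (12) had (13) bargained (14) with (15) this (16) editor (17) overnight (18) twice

The displaced element is "who" (word 1).
It is linked across 2 clause boundaries (Ø → Ø).
It functions as the subject of "admitted", so the gap sits immediately after word 8 ("believed").
Base order: Sam has heard the curator has believed that who admitted that Ida had bargained with this editor overnight twice.

8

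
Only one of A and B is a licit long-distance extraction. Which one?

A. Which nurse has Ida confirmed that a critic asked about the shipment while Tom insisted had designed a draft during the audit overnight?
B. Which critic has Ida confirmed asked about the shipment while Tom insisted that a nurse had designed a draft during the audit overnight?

In A, the wh-phrase is extracted from inside an adjunct island (introduced by "while"), which blocks movement.
In B, the extraction path crosses only that-complement boundaries, which are transparent.
So B is grammatical.

B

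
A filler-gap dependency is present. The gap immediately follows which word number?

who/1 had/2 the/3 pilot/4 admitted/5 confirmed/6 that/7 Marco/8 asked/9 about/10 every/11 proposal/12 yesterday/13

The displaced element is "who" (word 1).
It is linked across 1 clause boundary (Ø).
It functions as the subject of "confirmed", so the gap sits immediately after word 5 ("admitted").
Base order: The pilot had admitted that who confirmed that Marco asked about every proposal yesterday.

5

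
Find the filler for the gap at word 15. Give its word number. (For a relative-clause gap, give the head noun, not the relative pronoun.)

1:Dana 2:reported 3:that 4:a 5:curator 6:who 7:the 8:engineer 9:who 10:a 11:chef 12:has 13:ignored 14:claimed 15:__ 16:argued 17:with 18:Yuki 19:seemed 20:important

5

The gap at 15 is the subject of "argued", inside a relative clause.
The relative pronoun is "who" (word 6); it is bound by the head noun immediately before it.
Its filler is the head noun "curator", at word 5.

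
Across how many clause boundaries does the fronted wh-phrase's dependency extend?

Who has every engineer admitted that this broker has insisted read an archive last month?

2

"who" is extracted from the subject of "read".
Boundaries crossed, outermost first: [that], [Ø] — 2 in total.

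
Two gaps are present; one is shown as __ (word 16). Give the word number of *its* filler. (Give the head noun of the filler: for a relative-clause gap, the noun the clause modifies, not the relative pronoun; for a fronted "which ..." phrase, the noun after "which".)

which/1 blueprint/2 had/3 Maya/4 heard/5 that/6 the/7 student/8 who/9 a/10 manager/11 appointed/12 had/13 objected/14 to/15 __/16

The marked gap is the object of the preposition "to" of "objected".
Its filler is the fronted wh-phrase "which blueprint", at word 2.
(The other dependency links word 8 to a gap after word 12.)

2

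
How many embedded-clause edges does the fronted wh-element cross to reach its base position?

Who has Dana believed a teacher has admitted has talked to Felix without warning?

"who" is extracted from the subject of "talked".
Boundaries crossed, outermost first: [Ø], [Ø] — 2 in total.

2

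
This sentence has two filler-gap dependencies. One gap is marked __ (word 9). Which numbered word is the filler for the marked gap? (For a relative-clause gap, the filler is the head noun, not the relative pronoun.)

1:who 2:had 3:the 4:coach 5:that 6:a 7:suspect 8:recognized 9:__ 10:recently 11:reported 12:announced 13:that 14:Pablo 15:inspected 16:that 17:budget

The marked gap is inside the relative clause, the direct object of "recognized".
Its filler is the head noun "coach" (via "that"), at word 4.
(The other dependency links word 1 to a gap after word 11.)

4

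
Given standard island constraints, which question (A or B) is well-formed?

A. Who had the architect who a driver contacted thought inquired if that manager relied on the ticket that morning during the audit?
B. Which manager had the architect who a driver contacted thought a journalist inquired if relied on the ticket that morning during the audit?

A

In B, the wh-phrase is extracted from inside a wh-island (introduced by "if"), which blocks movement.
In A, the extraction path crosses only that-complement boundaries, which are transparent.
So A is grammatical.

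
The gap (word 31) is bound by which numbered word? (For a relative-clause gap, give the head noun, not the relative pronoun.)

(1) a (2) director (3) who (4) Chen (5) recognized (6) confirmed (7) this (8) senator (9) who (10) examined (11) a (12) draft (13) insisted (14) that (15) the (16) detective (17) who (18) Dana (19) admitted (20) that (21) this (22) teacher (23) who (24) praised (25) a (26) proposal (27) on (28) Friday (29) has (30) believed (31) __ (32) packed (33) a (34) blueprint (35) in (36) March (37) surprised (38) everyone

The gap at 31 is the subject of "packed", inside a relative clause.
The relative pronoun is "who" (word 17); it is bound by the head noun immediately before it.
Its filler is the head noun "detective", at word 16.

16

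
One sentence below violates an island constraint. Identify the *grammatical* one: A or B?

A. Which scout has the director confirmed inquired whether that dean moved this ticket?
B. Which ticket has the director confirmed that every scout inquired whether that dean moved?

A

In B, the wh-phrase is extracted from inside a wh-island (introduced by "whether"), which blocks movement.
In A, the extraction path crosses only that-complement boundaries, which are transparent.
So A is grammatical.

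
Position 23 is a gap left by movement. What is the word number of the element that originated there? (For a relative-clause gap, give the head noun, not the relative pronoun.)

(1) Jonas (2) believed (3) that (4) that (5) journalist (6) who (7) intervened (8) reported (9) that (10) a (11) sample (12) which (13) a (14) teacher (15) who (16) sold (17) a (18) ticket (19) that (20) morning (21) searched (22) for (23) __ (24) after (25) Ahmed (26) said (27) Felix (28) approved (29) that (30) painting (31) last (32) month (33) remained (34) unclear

The gap at 23 is the prepositional object of "searched", inside a relative clause.
The relative pronoun is "which" (word 12); it is bound by the head noun immediately before it.
Its filler is the head noun "sample", at word 11.

11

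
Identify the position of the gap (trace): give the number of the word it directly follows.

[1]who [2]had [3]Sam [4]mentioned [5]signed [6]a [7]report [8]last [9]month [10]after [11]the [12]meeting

4

The displaced element is "who" (word 1).
It is linked across 1 clause boundary (Ø).
It functions as the subject of "signed", so the gap sits immediately after word 4 ("mentioned").
Base order: Sam had mentioned who signed a report last month after the meeting.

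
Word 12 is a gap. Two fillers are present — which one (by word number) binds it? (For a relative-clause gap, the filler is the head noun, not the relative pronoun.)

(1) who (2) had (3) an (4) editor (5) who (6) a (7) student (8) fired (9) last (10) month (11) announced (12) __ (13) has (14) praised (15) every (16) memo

1

The marked gap is the subject of "praised".
Its filler is the fronted wh-phrase "who", at word 1.
(The other dependency links word 4 to a gap after word 8.)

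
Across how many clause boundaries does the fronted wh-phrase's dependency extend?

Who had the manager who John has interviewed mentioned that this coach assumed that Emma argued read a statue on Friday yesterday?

3

"who" is extracted from the subject of "read".
Boundaries crossed, outermost first: [that], [that], [Ø] — 3 in total.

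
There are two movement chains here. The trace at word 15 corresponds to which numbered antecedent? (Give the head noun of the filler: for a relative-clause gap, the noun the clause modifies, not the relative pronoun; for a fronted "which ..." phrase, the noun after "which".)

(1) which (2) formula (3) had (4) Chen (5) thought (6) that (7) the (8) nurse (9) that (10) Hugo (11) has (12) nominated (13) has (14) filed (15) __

2

The marked gap is the direct object of "filed".
Its filler is the fronted wh-phrase "which formula", at word 2.
(The other dependency links word 8 to a gap after word 12.)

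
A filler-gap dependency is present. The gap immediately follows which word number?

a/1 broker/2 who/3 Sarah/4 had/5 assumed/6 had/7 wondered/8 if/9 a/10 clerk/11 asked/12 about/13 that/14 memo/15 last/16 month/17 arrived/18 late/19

The displaced element is "a broker" (word 2).
It is linked across 1 clause boundary (Ø).
It functions as the subject of "wondered", so the gap sits immediately after word 6 ("assumed").
Base order: Sarah had assumed a broker had wondered if a clerk asked about that memo last month.

6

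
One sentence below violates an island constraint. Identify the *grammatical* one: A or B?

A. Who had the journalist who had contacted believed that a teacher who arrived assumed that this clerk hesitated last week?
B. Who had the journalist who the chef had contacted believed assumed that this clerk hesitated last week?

B

In A, the wh-phrase is extracted from inside a complex-NP island (relative clause) (introduced by "who"), which blocks movement.
In B, the extraction path crosses only that-complement boundaries, which are transparent.
So B is grammatical.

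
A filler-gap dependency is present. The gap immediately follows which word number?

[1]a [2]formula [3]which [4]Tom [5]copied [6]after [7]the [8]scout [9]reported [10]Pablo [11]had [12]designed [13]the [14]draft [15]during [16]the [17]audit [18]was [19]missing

5

The displaced element is "a formula" (word 2).
It functions as the direct object of "copied", so the gap sits immediately after word 5 ("copied").
Base order: Tom copied a formula after the scout reported Pablo had designed the draft during the audit.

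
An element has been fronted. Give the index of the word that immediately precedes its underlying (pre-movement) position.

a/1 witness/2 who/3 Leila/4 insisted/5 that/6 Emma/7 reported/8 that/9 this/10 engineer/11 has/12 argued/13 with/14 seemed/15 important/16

The displaced element is "a witness" (word 2).
It is linked across 2 clause boundaries (that → that).
It functions as the object of the preposition "with" of "argued", so the gap sits immediately after word 14 ("with").
Base order: Leila insisted that Emma reported that this engineer has argued with a witness.

14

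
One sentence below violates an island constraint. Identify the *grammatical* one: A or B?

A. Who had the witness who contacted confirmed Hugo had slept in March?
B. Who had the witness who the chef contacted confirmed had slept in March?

In A, the wh-phrase is extracted from inside a complex-NP island (relative clause) (introduced by "who"), which blocks movement.
In B, the extraction path crosses only that-complement boundaries, which are transparent.
So B is grammatical.

B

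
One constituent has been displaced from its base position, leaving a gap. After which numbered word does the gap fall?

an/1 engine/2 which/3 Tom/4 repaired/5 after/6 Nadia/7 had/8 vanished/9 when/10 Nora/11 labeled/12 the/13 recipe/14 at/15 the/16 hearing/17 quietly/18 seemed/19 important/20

5

The displaced element is "an engine" (word 2).
It functions as the direct object of "repaired", so the gap sits immediately after word 5 ("repaired").
Base order: Tom repaired an engine after Nadia had vanished when Nora labeled the recipe at the hearing quietly.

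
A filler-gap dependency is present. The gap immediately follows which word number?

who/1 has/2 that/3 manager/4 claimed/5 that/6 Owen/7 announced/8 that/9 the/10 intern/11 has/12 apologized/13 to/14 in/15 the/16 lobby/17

14

The displaced element is "who" (word 1).
It is linked across 2 clause boundaries (that → that).
It functions as the object of the preposition "to" of "apologized", so the gap sits immediately after word 14 ("to").
Base order: That manager has claimed that Owen announced that the intern has apologized to who in the lobby.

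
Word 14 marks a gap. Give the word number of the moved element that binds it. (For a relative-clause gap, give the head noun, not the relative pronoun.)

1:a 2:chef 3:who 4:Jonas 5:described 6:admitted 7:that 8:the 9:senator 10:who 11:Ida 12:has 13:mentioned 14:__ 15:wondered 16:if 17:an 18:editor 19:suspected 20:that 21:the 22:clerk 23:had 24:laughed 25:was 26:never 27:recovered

The gap at 14 is the subject of "wondered", inside a relative clause.
The relative pronoun is "who" (word 10); it is bound by the head noun immediately before it.
Its filler is the head noun "senator", at word 9.

9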